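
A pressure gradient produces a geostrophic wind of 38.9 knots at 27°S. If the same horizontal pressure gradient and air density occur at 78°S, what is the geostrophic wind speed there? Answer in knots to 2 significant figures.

With the same pressure gradient and density, V_g ∝ 1/f ∝ 1/sin φ.
V₂ = V₁ · sin φ₁ / sin φ₂ = 38.9 × sin 27° / sin 78°
V₂ = 38.9 × 0.4540/0.9781 = 18 knots

18 knots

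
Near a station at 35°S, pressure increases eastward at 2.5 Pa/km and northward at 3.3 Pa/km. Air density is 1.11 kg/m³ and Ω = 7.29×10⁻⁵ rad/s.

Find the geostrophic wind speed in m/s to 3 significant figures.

Coriolis parameter at 35°S:
f = 2Ω sin φ = 2 × 7.29×10⁻⁵ × sin 35° = 8.36×10⁻⁵ s⁻¹
In the Southern Hemisphere f is negative: f = −8.36×10⁻⁵ s⁻¹.
Component geostrophic relations (x east, y north):
u_g = −(1/(fρ)) ∂P/∂y,  v_g = (1/(fρ)) ∂P/∂x
u_g = −(3.3×10⁻³)/(−8.36×10⁻⁵ × 1.11) = 35.6 m/s;  v_g = (2.5×10⁻³)/(−8.36×10⁻⁵ × 1.11) = −26.9 m/s
|V_g| = √(u_g² + v_g²) = 44.6 m/s

44.6 m/s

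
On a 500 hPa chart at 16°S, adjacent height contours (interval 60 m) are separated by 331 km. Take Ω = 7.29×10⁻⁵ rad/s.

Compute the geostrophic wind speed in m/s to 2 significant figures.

Coriolis parameter at 16°S:
f = 2Ω sin φ = 2 × 7.29×10⁻⁵ × sin 16° = 4.02×10⁻⁵ s⁻¹
Height gradient: |∂Z/∂n| = 60 m / 331000 m = 1.81×10⁻⁴
On a pressure surface, geostrophic balance gives V_g = (g/f)|∂Z/∂n|:
V_g = 9.81 × 1.81×10⁻⁴ / 4.02×10⁻⁵ = 44.2 m/s

44 m/s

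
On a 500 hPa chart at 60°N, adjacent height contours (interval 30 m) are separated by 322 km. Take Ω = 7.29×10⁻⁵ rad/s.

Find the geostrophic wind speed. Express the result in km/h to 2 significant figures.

26 km/h

Coriolis parameter at 60°N:
f = 2Ω sin φ = 2 × 7.29×10⁻⁵ × sin 60° = 1.26×10⁻⁴ s⁻¹
Height gradient: |∂Z/∂n| = 30 m / 322000 m = 9.32×10⁻⁵
On a pressure surface, geostrophic balance gives V_g = (g/f)|∂Z/∂n|:
V_g = 9.81 × 9.32×10⁻⁵ / 1.26×10⁻⁴ = 7.24 m/s
Converting: 7.24 m/s × 3.6 = 26 km/h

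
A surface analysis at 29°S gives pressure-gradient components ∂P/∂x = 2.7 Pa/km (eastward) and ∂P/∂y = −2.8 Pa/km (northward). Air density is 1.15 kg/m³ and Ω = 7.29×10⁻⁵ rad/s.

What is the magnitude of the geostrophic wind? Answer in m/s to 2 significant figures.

48 m/s

Coriolis parameter at 29°S:
f = 2Ω sin φ = 2 × 7.29×10⁻⁵ × sin 29° = 7.07×10⁻⁵ s⁻¹
In the Southern Hemisphere f is negative: f = −7.07×10⁻⁵ s⁻¹.
Component geostrophic relations (x east, y north):
u_g = −(1/(fρ)) ∂P/∂y,  v_g = (1/(fρ)) ∂P/∂x
u_g = −(−2.8×10⁻³)/(−7.07×10⁻⁵ × 1.15) = −34.4 m/s;  v_g = (2.7×10⁻³)/(−7.07×10⁻⁵ × 1.15) = −33.2 m/s
|V_g| = √(u_g² + v_g²) = 47.9 m/s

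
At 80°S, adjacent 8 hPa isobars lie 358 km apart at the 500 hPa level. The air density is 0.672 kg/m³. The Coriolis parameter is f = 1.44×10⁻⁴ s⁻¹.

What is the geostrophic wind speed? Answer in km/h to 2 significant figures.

83 km/h

Pressure gradient: |∂P/∂n| = 800 Pa / 358000 m = 2.23×10⁻³ Pa/m
Geostrophic balance (pressure-gradient force = Coriolis force):
V_g = (1/(fρ)) |∂P/∂n| = 2.23×10⁻³ / (1.44×10⁻⁴ × 0.672) = 23.1 m/s
Converting: 23.1 m/s × 3.6 = 83 km/h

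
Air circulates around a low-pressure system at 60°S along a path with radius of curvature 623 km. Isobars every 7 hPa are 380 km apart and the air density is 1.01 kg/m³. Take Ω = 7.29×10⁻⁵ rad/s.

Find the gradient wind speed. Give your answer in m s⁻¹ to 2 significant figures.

Coriolis parameter at 60°S:
f = 2Ω sin φ = 2 × 7.29×10⁻⁵ × sin 60° = 1.26×10⁻⁴ s⁻¹
Pressure gradient: |∂P/∂n| = 700 Pa / 380000 m = 1.84×10⁻³ Pa/m
Geostrophic speed: V_g = |∂P/∂n|/(fρ) = 1.84×10⁻³/(1.26×10⁻⁴ × 1.01) = 14.4 m/s
Around a low, centrifugal force acts outward with Coriolis, so pressure-gradient force balances both:
(1/ρ)|∂P/∂n| = fV + V²/R  →  V² + fR·V − fR·V_g = 0
With fR = 1.26×10⁻⁴ × 623×10³ m = 78.7 m/s:
V = [−fR + √((fR)² + 4 fR V_g)]/2 = [−78.7 + √(78.7² + 4×78.7×14.4)]/2 = 12.5 m/s
Subgeostrophic (V < V_g = 14.4 m/s), as expected around a low.

12 m s⁻¹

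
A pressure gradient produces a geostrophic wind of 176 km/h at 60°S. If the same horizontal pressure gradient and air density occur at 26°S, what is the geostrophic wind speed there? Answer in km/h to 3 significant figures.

With the same pressure gradient and density, V_g ∝ 1/f ∝ 1/sin φ.
V₂ = V₁ · sin φ₁ / sin φ₂ = 176 × sin 60° / sin 26°
V₂ = 176 × 0.8660/0.4384 = 348 km/h

348 km/h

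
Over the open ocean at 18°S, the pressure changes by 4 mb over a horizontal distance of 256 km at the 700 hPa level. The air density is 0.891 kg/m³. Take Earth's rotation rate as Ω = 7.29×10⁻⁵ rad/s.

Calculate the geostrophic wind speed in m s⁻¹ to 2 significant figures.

Coriolis parameter at 18°S:
f = 2Ω sin φ = 2 × 7.29×10⁻⁵ × sin 18° = 4.51×10⁻⁵ s⁻¹
Pressure gradient: |∂P/∂n| = 400 Pa / 256000 m = 1.56×10⁻³ Pa/m
Geostrophic balance (pressure-gradient force = Coriolis force):
V_g = (1/(fρ)) |∂P/∂n| = 1.56×10⁻³ / (4.51×10⁻⁵ × 0.891) = 38.9 m/s

39 m s⁻¹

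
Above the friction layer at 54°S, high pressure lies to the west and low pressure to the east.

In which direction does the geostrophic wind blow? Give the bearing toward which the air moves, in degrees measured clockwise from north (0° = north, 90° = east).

The pressure-gradient force points toward the east (bearing 090°).
Geostrophic balance: in the Southern Hemisphere the Coriolis force deflects motion to the left, so the geostrophic wind blows 90° to the left of the pressure-gradient force (low pressure on the right).
Rotating 090° by 90° counterclockwise gives 000° — the wind blows toward the north.

000°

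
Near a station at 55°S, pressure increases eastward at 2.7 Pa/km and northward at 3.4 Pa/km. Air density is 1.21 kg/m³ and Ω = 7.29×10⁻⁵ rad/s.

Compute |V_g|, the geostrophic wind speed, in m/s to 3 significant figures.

Coriolis parameter at 55°S:
f = 2Ω sin φ = 2 × 7.29×10⁻⁵ × sin 55° = 1.19×10⁻⁴ s⁻¹
In the Southern Hemisphere f is negative: f = −1.19×10⁻⁴ s⁻¹.
Component geostrophic relations (x east, y north):
u_g = −(1/(fρ)) ∂P/∂y,  v_g = (1/(fρ)) ∂P/∂x
u_g = −(3.4×10⁻³)/(−1.19×10⁻⁴ × 1.21) = 23.5 m/s;  v_g = (2.7×10⁻³)/(−1.19×10⁻⁴ × 1.21) = −18.7 m/s
|V_g| = √(u_g² + v_g²) = 30.0 m/s

30.0 m/s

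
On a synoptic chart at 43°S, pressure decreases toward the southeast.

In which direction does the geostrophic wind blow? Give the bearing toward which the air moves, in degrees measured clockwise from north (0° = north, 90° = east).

045°

The pressure-gradient force points toward the southeast (bearing 135°).
Geostrophic balance: in the Southern Hemisphere the Coriolis force deflects motion to the left, so the geostrophic wind blows 90° to the left of the pressure-gradient force (low pressure on the right).
Rotating 135° by 90° counterclockwise gives 045° — the wind blows toward the northeast.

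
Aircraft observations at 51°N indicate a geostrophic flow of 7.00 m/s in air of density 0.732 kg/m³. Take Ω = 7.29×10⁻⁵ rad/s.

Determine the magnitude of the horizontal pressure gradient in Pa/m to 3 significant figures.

Coriolis parameter at 51°N:
f = 2Ω sin φ = 2 × 7.29×10⁻⁵ × sin 51° = 1.13×10⁻⁴ s⁻¹
Geostrophic balance rearranged: |∂P/∂n| = f ρ V_g
|∂P/∂n| = 1.13×10⁻⁴ × 0.732 × 7.00 = 5.81×10⁻⁴ Pa/m

5.81×10⁻⁴ Pa/m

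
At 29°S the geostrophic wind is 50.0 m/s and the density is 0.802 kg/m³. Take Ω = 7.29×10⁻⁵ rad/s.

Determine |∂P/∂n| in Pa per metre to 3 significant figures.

Coriolis parameter at 29°S:
f = 2Ω sin φ = 2 × 7.29×10⁻⁵ × sin 29° = 7.07×10⁻⁵ s⁻¹
Geostrophic balance rearranged: |∂P/∂n| = f ρ V_g
|∂P/∂n| = 7.07×10⁻⁵ × 0.802 × 50.0 = 2.83×10⁻³ Pa/m

2.83×10⁻³ Pa/m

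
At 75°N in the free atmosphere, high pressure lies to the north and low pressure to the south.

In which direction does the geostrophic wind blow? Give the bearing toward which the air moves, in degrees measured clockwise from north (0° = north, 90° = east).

The pressure-gradient force points toward the south (bearing 180°).
Geostrophic balance: in the Northern Hemisphere the Coriolis force deflects motion to the right, so the geostrophic wind blows 90° to the right of the pressure-gradient force (low pressure on the left).
Rotating 180° by 90° clockwise gives 270° — the wind blows toward the west.

270°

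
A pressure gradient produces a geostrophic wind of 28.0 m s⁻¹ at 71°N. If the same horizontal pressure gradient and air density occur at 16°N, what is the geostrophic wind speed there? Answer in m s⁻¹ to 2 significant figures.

With the same pressure gradient and density, V_g ∝ 1/f ∝ 1/sin φ.
V₂ = V₁ · sin φ₁ / sin φ₂ = 28.0 × sin 71° / sin 16°
V₂ = 28.0 × 0.9455/0.2756 = 96 m s⁻¹

96 m s⁻¹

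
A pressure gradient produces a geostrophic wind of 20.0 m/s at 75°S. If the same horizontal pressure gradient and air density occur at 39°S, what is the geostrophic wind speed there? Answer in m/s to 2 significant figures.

31 m/s

With the same pressure gradient and density, V_g ∝ 1/f ∝ 1/sin φ.
V₂ = V₁ · sin φ₁ / sin φ₂ = 20.0 × sin 75° / sin 39°
V₂ = 20.0 × 0.9659/0.6293 = 31 m/s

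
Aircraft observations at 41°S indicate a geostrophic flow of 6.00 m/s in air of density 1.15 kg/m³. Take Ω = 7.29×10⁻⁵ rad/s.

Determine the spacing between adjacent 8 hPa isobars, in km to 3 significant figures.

1210 km

Coriolis parameter at 41°S:
f = 2Ω sin φ = 2 × 7.29×10⁻⁵ × sin 41° = 9.57×10⁻⁵ s⁻¹
Geostrophic balance rearranged: |∂P/∂n| = f ρ V_g
|∂P/∂n| = 9.57×10⁻⁵ × 1.15 × 6.00 = 6.60×10⁻⁴ Pa/m
Isobar spacing: Δn = ΔP/|∂P/∂n| = 800 Pa / 6.60×10⁻⁴ Pa/m = 1212106 m ≈ 1210 km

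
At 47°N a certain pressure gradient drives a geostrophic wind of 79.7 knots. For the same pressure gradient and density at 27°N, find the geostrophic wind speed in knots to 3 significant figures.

128 knots

With the same pressure gradient and density, V_g ∝ 1/f ∝ 1/sin φ.
V₂ = V₁ · sin φ₁ / sin φ₂ = 79.7 × sin 47° / sin 27°
V₂ = 79.7 × 0.7314/0.4540 = 128 knots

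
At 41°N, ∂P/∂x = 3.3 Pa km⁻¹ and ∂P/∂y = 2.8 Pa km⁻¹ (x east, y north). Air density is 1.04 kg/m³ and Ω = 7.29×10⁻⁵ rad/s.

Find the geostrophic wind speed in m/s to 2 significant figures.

Coriolis parameter at 41°N:
f = 2Ω sin φ = 2 × 7.29×10⁻⁵ × sin 41° = 9.57×10⁻⁵ s⁻¹
Component geostrophic relations (x east, y north):
u_g = −(1/(fρ)) ∂P/∂y,  v_g = (1/(fρ)) ∂P/∂x
u_g = −(2.8×10⁻³)/(9.57×10⁻⁵ × 1.04) = −28.1 m/s;  v_g = (3.3×10⁻³)/(9.57×10⁻⁵ × 1.04) = 33.2 m/s
|V_g| = √(u_g² + v_g²) = 43.5 m/s

44 m/s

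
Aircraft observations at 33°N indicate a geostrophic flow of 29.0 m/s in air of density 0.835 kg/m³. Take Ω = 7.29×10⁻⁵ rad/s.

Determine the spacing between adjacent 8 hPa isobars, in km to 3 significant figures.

Coriolis parameter at 33°N:
f = 2Ω sin φ = 2 × 7.29×10⁻⁵ × sin 33° = 7.94×10⁻⁵ s⁻¹
Geostrophic balance rearranged: |∂P/∂n| = f ρ V_g
|∂P/∂n| = 7.94×10⁻⁵ × 0.835 × 29.0 = 1.92×10⁻³ Pa/m
Isobar spacing: Δn = ΔP/|∂P/∂n| = 800 Pa / 1.92×10⁻³ Pa/m = 416044 m ≈ 416 km

416 km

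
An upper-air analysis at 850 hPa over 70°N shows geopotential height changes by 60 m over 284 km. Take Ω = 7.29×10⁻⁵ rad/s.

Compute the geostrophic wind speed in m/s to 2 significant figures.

Coriolis parameter at 70°N:
f = 2Ω sin φ = 2 × 7.29×10⁻⁵ × sin 70° = 1.37×10⁻⁴ s⁻¹
Height gradient: |∂Z/∂n| = 60 m / 284000 m = 2.11×10⁻⁴
On a pressure surface, geostrophic balance gives V_g = (g/f)|∂Z/∂n|:
V_g = 9.81 × 2.11×10⁻⁴ / 1.37×10⁻⁴ = 15.1 m/s

15 m/s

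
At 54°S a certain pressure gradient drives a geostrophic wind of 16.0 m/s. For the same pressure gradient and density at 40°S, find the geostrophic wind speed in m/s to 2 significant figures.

With the same pressure gradient and density, V_g ∝ 1/f ∝ 1/sin φ.
V₂ = V₁ · sin φ₁ / sin φ₂ = 16.0 × sin 54° / sin 40°
V₂ = 16.0 × 0.8090/0.6428 = 20 m/s

20 m/s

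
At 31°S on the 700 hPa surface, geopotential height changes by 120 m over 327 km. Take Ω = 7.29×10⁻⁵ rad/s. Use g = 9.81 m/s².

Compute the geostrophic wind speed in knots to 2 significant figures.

Coriolis parameter at 31°S:
f = 2Ω sin φ = 2 × 7.29×10⁻⁵ × sin 31° = 7.51×10⁻⁵ s⁻¹
Height gradient: |∂Z/∂n| = 120 m / 327000 m = 3.67×10⁻⁴
On a pressure surface, geostrophic balance gives V_g = (g/f)|∂Z/∂n|:
V_g = 9.81 × 3.67×10⁻⁴ / 7.51×10⁻⁵ = 47.9 m/s
Converting: 47.9 m/s × 1.944 = 93 knots

93 knots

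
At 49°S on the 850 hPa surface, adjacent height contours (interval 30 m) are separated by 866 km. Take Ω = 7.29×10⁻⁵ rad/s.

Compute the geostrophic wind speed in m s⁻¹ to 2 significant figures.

Coriolis parameter at 49°S:
f = 2Ω sin φ = 2 × 7.29×10⁻⁵ × sin 49° = 1.10×10⁻⁴ s⁻¹
Height gradient: |∂Z/∂n| = 30 m / 866000 m = 3.46×10⁻⁵
On a pressure surface, geostrophic balance gives V_g = (g/f)|∂Z/∂n|:
V_g = 9.81 × 3.46×10⁻⁵ / 1.10×10⁻⁴ = 3.09 m/s

3.1 m s⁻¹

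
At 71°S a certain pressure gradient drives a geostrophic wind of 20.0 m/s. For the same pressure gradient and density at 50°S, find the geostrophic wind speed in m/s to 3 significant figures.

24.7 m/s

With the same pressure gradient and density, V_g ∝ 1/f ∝ 1/sin φ.
V₂ = V₁ · sin φ₁ / sin φ₂ = 20.0 × sin 71° / sin 50°
V₂ = 20.0 × 0.9455/0.7660 = 24.7 m/s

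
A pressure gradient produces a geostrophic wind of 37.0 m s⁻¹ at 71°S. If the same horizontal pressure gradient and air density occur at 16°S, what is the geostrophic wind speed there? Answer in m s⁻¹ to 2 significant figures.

With the same pressure gradient and density, V_g ∝ 1/f ∝ 1/sin φ.
V₂ = V₁ · sin φ₁ / sin φ₂ = 37.0 × sin 71° / sin 16°
V₂ = 37.0 × 0.9455/0.2756 = 130 m s⁻¹

130 m s⁻¹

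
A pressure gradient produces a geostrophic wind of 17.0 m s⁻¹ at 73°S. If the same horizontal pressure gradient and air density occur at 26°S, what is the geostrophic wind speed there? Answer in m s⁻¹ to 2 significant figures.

With the same pressure gradient and density, V_g ∝ 1/f ∝ 1/sin φ.
V₂ = V₁ · sin φ₁ / sin φ₂ = 17.0 × sin 73° / sin 26°
V₂ = 17.0 × 0.9563/0.4384 = 37 m s⁻¹

37 m s⁻¹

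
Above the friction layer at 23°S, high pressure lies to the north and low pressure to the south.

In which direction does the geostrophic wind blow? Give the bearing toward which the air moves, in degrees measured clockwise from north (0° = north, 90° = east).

The pressure-gradient force points toward the south (bearing 180°).
Geostrophic balance: in the Southern Hemisphere the Coriolis force deflects motion to the left, so the geostrophic wind blows 90° to the left of the pressure-gradient force (low pressure on the right).
Rotating 180° by 90° counterclockwise gives 090° — the wind blows toward the east.

090°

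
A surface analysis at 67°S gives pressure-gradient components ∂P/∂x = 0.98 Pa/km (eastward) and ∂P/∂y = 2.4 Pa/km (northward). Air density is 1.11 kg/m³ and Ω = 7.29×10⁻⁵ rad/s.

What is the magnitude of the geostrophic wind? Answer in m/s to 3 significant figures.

Coriolis parameter at 67°S:
f = 2Ω sin φ = 2 × 7.29×10⁻⁵ × sin 67° = 1.34×10⁻⁴ s⁻¹
In the Southern Hemisphere f is negative: f = −1.34×10⁻⁴ s⁻¹.
Component geostrophic relations (x east, y north):
u_g = −(1/(fρ)) ∂P/∂y,  v_g = (1/(fρ)) ∂P/∂x
u_g = −(2.4×10⁻³)/(−1.34×10⁻⁴ × 1.11) = 16.1 m/s;  v_g = (0.98×10⁻³)/(−1.34×10⁻⁴ × 1.11) = −6.58 m/s
|V_g| = √(u_g² + v_g²) = 17.4 m/s

17.4 m/s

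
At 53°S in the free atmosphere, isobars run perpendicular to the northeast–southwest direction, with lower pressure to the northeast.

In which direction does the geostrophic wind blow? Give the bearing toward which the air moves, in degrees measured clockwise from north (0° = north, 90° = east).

315°

The pressure-gradient force points toward the northeast (bearing 045°).
Geostrophic balance: in the Southern Hemisphere the Coriolis force deflects motion to the left, so the geostrophic wind blows 90° to the left of the pressure-gradient force (low pressure on the right).
Rotating 045° by 90° counterclockwise gives 315° — the wind blows toward the northwest.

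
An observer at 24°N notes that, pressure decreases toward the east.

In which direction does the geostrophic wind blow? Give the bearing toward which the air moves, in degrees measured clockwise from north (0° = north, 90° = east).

The pressure-gradient force points toward the east (bearing 090°).
Geostrophic balance: in the Northern Hemisphere the Coriolis force deflects motion to the right, so the geostrophic wind blows 90° to the right of the pressure-gradient force (low pressure on the left).
Rotating 090° by 90° clockwise gives 180° — the wind blows toward the south.

180°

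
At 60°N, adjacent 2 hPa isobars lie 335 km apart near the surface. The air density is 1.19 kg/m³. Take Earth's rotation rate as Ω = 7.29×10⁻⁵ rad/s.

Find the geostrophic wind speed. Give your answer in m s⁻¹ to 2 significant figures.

4.0 m s⁻¹

Coriolis parameter at 60°N:
f = 2Ω sin φ = 2 × 7.29×10⁻⁵ × sin 60° = 1.26×10⁻⁴ s⁻¹
Pressure gradient: |∂P/∂n| = 200 Pa / 335000 m = 5.97×10⁻⁴ Pa/m
Geostrophic balance (pressure-gradient force = Coriolis force):
V_g = (1/(fρ)) |∂P/∂n| = 5.97×10⁻⁴ / (1.26×10⁻⁴ × 1.19) = 3.97 m/s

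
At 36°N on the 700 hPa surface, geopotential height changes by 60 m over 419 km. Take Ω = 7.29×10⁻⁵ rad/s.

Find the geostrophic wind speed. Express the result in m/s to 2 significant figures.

Coriolis parameter at 36°N:
f = 2Ω sin φ = 2 × 7.29×10⁻⁵ × sin 36° = 8.57×10⁻⁵ s⁻¹
Height gradient: |∂Z/∂n| = 60 m / 419000 m = 1.43×10⁻⁴
On a pressure surface, geostrophic balance gives V_g = (g/f)|∂Z/∂n|:
V_g = 9.81 × 1.43×10⁻⁴ / 8.57×10⁻⁵ = 16.4 m/s

16 m/s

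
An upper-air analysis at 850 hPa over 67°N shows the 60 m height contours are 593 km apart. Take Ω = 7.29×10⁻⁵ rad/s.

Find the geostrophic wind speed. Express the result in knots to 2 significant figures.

Coriolis parameter at 67°N:
f = 2Ω sin φ = 2 × 7.29×10⁻⁵ × sin 67° = 1.34×10⁻⁴ s⁻¹
Height gradient: |∂Z/∂n| = 60 m / 593000 m = 1.01×10⁻⁴
On a pressure surface, geostrophic balance gives V_g = (g/f)|∂Z/∂n|:
V_g = 9.81 × 1.01×10⁻⁴ / 1.34×10⁻⁴ = 7.40 m/s
Converting: 7.40 m/s × 1.944 = 14 knots

14 knots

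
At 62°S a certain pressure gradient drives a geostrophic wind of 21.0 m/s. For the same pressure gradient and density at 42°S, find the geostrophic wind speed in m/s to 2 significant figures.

28 m/s

With the same pressure gradient and density, V_g ∝ 1/f ∝ 1/sin φ.
V₂ = V₁ · sin φ₁ / sin φ₂ = 21.0 × sin 62° / sin 42°
V₂ = 21.0 × 0.8829/0.6691 = 28 m/s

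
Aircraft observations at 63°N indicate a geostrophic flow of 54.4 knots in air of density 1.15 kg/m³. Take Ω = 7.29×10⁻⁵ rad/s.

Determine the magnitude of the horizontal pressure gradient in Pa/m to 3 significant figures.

4.18×10⁻³ Pa/m

Coriolis parameter at 63°N:
f = 2Ω sin φ = 2 × 7.29×10⁻⁵ × sin 63° = 1.30×10⁻⁴ s⁻¹
Wind speed in SI: 54.4 knots = 28.0 m/s
Geostrophic balance rearranged: |∂P/∂n| = f ρ V_g
|∂P/∂n| = 1.30×10⁻⁴ × 1.15 × 28.0 = 4.18×10⁻³ Pa/m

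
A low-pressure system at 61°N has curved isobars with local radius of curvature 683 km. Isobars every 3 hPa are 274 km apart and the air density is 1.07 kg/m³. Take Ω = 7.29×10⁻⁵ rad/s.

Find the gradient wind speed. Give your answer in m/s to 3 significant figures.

Coriolis parameter at 61°N:
f = 2Ω sin φ = 2 × 7.29×10⁻⁵ × sin 61° = 1.28×10⁻⁴ s⁻¹
Pressure gradient: |∂P/∂n| = 300 Pa / 274000 m = 1.09×10⁻³ Pa/m
Geostrophic speed: V_g = |∂P/∂n|/(fρ) = 1.09×10⁻³/(1.28×10⁻⁴ × 1.07) = 8.02 m/s
Around a low, centrifugal force acts outward with Coriolis, so pressure-gradient force balances both:
(1/ρ)|∂P/∂n| = fV + V²/R  →  V² + fR·V − fR·V_g = 0
With fR = 1.28×10⁻⁴ × 683×10³ m = 87.1 m/s:
V = [−fR + √((fR)² + 4 fR V_g)]/2 = [−87.1 + √(87.1² + 4×87.1×8.02)]/2 = 7.4 m/s
Subgeostrophic (V < V_g = 8.02 m/s), as expected around a low.

7.40 m/s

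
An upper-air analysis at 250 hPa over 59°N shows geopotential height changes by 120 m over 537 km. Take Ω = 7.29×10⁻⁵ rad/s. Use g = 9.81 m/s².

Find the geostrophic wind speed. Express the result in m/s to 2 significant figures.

18 m/s

Coriolis parameter at 59°N:
f = 2Ω sin φ = 2 × 7.29×10⁻⁵ × sin 59° = 1.25×10⁻⁴ s⁻¹
Height gradient: |∂Z/∂n| = 120 m / 537000 m = 2.23×10⁻⁴
On a pressure surface, geostrophic balance gives V_g = (g/f)|∂Z/∂n|:
V_g = 9.81 × 2.23×10⁻⁴ / 1.25×10⁻⁴ = 17.5 m/s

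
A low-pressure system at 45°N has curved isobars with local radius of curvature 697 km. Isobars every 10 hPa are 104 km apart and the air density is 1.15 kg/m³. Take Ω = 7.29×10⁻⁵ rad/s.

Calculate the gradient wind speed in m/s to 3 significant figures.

48.4 m/s

Coriolis parameter at 45°N:
f = 2Ω sin φ = 2 × 7.29×10⁻⁵ × sin 45° = 1.03×10⁻⁴ s⁻¹
Pressure gradient: |∂P/∂n| = 1000 Pa / 104000 m = 9.62×10⁻³ Pa/m
Geostrophic speed: V_g = |∂P/∂n|/(fρ) = 9.62×10⁻³/(1.03×10⁻⁴ × 1.15) = 81.1 m/s
Around a low, centrifugal force acts outward with Coriolis, so pressure-gradient force balances both:
(1/ρ)|∂P/∂n| = fV + V²/R  →  V² + fR·V − fR·V_g = 0
With fR = 1.03×10⁻⁴ × 697×10³ m = 71.9 m/s:
V = [−fR + √((fR)² + 4 fR V_g)]/2 = [−71.9 + √(71.9² + 4×71.9×81.1)]/2 = 48.4 m/s
Subgeostrophic (V < V_g = 81.1 m/s), as expected around a low.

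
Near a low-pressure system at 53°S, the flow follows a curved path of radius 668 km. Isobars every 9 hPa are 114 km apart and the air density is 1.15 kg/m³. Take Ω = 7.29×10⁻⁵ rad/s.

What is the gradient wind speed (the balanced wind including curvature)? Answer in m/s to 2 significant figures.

39 m/s

Coriolis parameter at 53°S:
f = 2Ω sin φ = 2 × 7.29×10⁻⁵ × sin 53° = 1.16×10⁻⁴ s⁻¹
Pressure gradient: |∂P/∂n| = 900 Pa / 114000 m = 7.89×10⁻³ Pa/m
Geostrophic speed: V_g = |∂P/∂n|/(fρ) = 7.89×10⁻³/(1.16×10⁻⁴ × 1.15) = 59.0 m/s
Around a low, centrifugal force acts outward with Coriolis, so pressure-gradient force balances both:
(1/ρ)|∂P/∂n| = fV + V²/R  →  V² + fR·V − fR·V_g = 0
With fR = 1.16×10⁻⁴ × 668×10³ m = 77.8 m/s:
V = [−fR + √((fR)² + 4 fR V_g)]/2 = [−77.8 + √(77.8² + 4×77.8×59)]/2 = 39.2 m/s
Subgeostrophic (V < V_g = 59 m/s), as expected around a low.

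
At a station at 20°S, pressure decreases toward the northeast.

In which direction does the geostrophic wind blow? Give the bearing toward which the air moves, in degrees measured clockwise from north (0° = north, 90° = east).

315°

The pressure-gradient force points toward the northeast (bearing 045°).
Geostrophic balance: in the Southern Hemisphere the Coriolis force deflects motion to the left, so the geostrophic wind blows 90° to the left of the pressure-gradient force (low pressure on the right).
Rotating 045° by 90° counterclockwise gives 315° — the wind blows toward the northwest.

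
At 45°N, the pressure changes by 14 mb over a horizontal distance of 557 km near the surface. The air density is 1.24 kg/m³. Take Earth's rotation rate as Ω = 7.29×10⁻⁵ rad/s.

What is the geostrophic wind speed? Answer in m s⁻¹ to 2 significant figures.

20 m s⁻¹

Coriolis parameter at 45°N:
f = 2Ω sin φ = 2 × 7.29×10⁻⁵ × sin 45° = 1.03×10⁻⁴ s⁻¹
Pressure gradient: |∂P/∂n| = 1400 Pa / 557000 m = 2.51×10⁻³ Pa/m
Geostrophic balance (pressure-gradient force = Coriolis force):
V_g = (1/(fρ)) |∂P/∂n| = 2.51×10⁻³ / (1.03×10⁻⁴ × 1.24) = 19.7 m/s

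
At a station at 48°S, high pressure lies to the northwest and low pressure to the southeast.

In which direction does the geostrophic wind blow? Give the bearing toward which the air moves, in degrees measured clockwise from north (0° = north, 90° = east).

The pressure-gradient force points toward the southeast (bearing 135°).
Geostrophic balance: in the Southern Hemisphere the Coriolis force deflects motion to the left, so the geostrophic wind blows 90° to the left of the pressure-gradient force (low pressure on the right).
Rotating 135° by 90° counterclockwise gives 045° — the wind blows toward the northeast.

045°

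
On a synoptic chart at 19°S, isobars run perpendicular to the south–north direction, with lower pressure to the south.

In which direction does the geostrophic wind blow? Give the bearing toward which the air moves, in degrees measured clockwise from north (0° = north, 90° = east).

The pressure-gradient force points toward the south (bearing 180°).
Geostrophic balance: in the Southern Hemisphere the Coriolis force deflects motion to the left, so the geostrophic wind blows 90° to the left of the pressure-gradient force (low pressure on the right).
Rotating 180° by 90° counterclockwise gives 090° — the wind blows toward the east.

090°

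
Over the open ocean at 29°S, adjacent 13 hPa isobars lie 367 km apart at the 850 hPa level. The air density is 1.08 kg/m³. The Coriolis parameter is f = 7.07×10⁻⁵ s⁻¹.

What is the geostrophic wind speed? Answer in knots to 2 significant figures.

90 knots

Pressure gradient: |∂P/∂n| = 1300 Pa / 367000 m = 3.54×10⁻³ Pa/m
Geostrophic balance (pressure-gradient force = Coriolis force):
V_g = (1/(fρ)) |∂P/∂n| = 3.54×10⁻³ / (7.07×10⁻⁵ × 1.08) = 46.4 m/s
Converting: 46.4 m/s × 1.944 = 90 knots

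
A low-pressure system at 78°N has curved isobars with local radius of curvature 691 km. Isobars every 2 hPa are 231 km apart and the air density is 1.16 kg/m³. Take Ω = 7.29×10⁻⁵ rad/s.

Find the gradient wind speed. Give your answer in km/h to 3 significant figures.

Coriolis parameter at 78°N:
f = 2Ω sin φ = 2 × 7.29×10⁻⁵ × sin 78° = 1.43×10⁻⁴ s⁻¹
Pressure gradient: |∂P/∂n| = 200 Pa / 231000 m = 8.66×10⁻⁴ Pa/m
Geostrophic speed: V_g = |∂P/∂n|/(fρ) = 8.66×10⁻⁴/(1.43×10⁻⁴ × 1.16) = 5.23 m/s
Around a low, centrifugal force acts outward with Coriolis, so pressure-gradient force balances both:
(1/ρ)|∂P/∂n| = fV + V²/R  →  V² + fR·V − fR·V_g = 0
With fR = 1.43×10⁻⁴ × 691×10³ m = 98.5 m/s:
V = [−fR + √((fR)² + 4 fR V_g)]/2 = [−98.5 + √(98.5² + 4×98.5×5.23)]/2 = 4.98 m/s
Subgeostrophic (V < V_g = 5.23 m/s), as expected around a low.
Converting: 4.98 m/s × 3.6 = 17.9 km/h

17.9 km/h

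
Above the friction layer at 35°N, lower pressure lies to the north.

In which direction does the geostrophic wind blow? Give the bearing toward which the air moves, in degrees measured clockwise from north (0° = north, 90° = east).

The pressure-gradient force points toward the north (bearing 000°).
Geostrophic balance: in the Northern Hemisphere the Coriolis force deflects motion to the right, so the geostrophic wind blows 90° to the right of the pressure-gradient force (low pressure on the left).
Rotating 000° by 90° clockwise gives 090° — the wind blows toward the east.

090°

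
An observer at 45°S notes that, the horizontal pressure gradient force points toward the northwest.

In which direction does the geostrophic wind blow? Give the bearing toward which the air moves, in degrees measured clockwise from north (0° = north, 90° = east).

225°

The pressure-gradient force points toward the northwest (bearing 315°).
Geostrophic balance: in the Southern Hemisphere the Coriolis force deflects motion to the left, so the geostrophic wind blows 90° to the left of the pressure-gradient force (low pressure on the right).
Rotating 315° by 90° counterclockwise gives 225° — the wind blows toward the southwest.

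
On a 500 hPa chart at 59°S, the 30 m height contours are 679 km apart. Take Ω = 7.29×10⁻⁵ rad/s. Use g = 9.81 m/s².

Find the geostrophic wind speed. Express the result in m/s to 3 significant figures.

Coriolis parameter at 59°S:
f = 2Ω sin φ = 2 × 7.29×10⁻⁵ × sin 59° = 1.25×10⁻⁴ s⁻¹
Height gradient: |∂Z/∂n| = 30 m / 679000 m = 4.42×10⁻⁵
On a pressure surface, geostrophic balance gives V_g = (g/f)|∂Z/∂n|:
V_g = 9.81 × 4.42×10⁻⁵ / 1.25×10⁻⁴ = 3.47 m/s

3.47 m/s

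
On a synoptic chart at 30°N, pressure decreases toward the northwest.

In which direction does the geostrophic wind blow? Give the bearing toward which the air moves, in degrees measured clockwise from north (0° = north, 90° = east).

045°

The pressure-gradient force points toward the northwest (bearing 315°).
Geostrophic balance: in the Northern Hemisphere the Coriolis force deflects motion to the right, so the geostrophic wind blows 90° to the right of the pressure-gradient force (low pressure on the left).
Rotating 315° by 90° clockwise gives 045° — the wind blows toward the northeast.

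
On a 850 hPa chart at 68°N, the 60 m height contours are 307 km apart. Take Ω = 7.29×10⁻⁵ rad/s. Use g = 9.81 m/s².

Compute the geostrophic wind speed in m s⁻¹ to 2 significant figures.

Coriolis parameter at 68°N:
f = 2Ω sin φ = 2 × 7.29×10⁻⁵ × sin 68° = 1.35×10⁻⁴ s⁻¹
Height gradient: |∂Z/∂n| = 60 m / 307000 m = 1.95×10⁻⁴
On a pressure surface, geostrophic balance gives V_g = (g/f)|∂Z/∂n|:
V_g = 9.81 × 1.95×10⁻⁴ / 1.35×10⁻⁴ = 14.2 m/s

14 m s⁻¹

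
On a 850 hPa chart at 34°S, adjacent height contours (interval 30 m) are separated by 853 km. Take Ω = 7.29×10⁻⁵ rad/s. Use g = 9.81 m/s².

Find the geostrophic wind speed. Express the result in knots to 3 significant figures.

Coriolis parameter at 34°S:
f = 2Ω sin φ = 2 × 7.29×10⁻⁵ × sin 34° = 8.15×10⁻⁵ s⁻¹
Height gradient: |∂Z/∂n| = 30 m / 853000 m = 3.52×10⁻⁵
On a pressure surface, geostrophic balance gives V_g = (g/f)|∂Z/∂n|:
V_g = 9.81 × 3.52×10⁻⁵ / 8.15×10⁻⁵ = 4.23 m/s
Converting: 4.23 m/s × 1.944 = 8.23 knots

8.23 knots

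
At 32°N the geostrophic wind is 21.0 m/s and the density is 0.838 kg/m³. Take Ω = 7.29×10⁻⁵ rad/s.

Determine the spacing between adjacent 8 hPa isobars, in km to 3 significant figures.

588 km

Coriolis parameter at 32°N:
f = 2Ω sin φ = 2 × 7.29×10⁻⁵ × sin 32° = 7.73×10⁻⁵ s⁻¹
Geostrophic balance rearranged: |∂P/∂n| = f ρ V_g
|∂P/∂n| = 7.73×10⁻⁵ × 0.838 × 21.0 = 1.36×10⁻³ Pa/m
Isobar spacing: Δn = ΔP/|∂P/∂n| = 800 Pa / 1.36×10⁻³ Pa/m = 588382 m ≈ 588 km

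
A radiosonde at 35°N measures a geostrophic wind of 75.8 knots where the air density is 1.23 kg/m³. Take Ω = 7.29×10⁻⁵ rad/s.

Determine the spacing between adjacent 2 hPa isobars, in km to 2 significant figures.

Coriolis parameter at 35°N:
f = 2Ω sin φ = 2 × 7.29×10⁻⁵ × sin 35° = 8.36×10⁻⁵ s⁻¹
Wind speed in SI: 75.8 knots = 39.0 m/s
Geostrophic balance rearranged: |∂P/∂n| = f ρ V_g
|∂P/∂n| = 8.36×10⁻⁵ × 1.23 × 39.0 = 4.01×10⁻³ Pa/m
Isobar spacing: Δn = ΔP/|∂P/∂n| = 200 Pa / 4.01×10⁻³ Pa/m = 49862 m ≈ 50 km

50 km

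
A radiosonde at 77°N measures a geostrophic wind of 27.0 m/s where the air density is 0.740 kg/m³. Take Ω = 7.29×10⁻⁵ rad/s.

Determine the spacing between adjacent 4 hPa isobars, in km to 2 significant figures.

Coriolis parameter at 77°N:
f = 2Ω sin φ = 2 × 7.29×10⁻⁵ × sin 77° = 1.42×10⁻⁴ s⁻¹
Geostrophic balance rearranged: |∂P/∂n| = f ρ V_g
|∂P/∂n| = 1.42×10⁻⁴ × 0.740 × 27.0 = 2.84×10⁻³ Pa/m
Isobar spacing: Δn = ΔP/|∂P/∂n| = 400 Pa / 2.84×10⁻³ Pa/m = 140923 m ≈ 140 km

140 km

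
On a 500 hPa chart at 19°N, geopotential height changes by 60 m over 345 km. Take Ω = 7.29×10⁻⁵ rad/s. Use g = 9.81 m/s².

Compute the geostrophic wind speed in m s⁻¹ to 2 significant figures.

Coriolis parameter at 19°N:
f = 2Ω sin φ = 2 × 7.29×10⁻⁵ × sin 19° = 4.75×10⁻⁵ s⁻¹
Height gradient: |∂Z/∂n| = 60 m / 345000 m = 1.74×10⁻⁴
On a pressure surface, geostrophic balance gives V_g = (g/f)|∂Z/∂n|:
V_g = 9.81 × 1.74×10⁻⁴ / 4.75×10⁻⁵ = 35.9 m/s

36 m s⁻¹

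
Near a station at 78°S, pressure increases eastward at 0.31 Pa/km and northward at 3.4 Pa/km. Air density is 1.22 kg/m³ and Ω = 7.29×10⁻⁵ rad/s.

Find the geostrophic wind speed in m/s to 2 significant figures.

20 m/s

Coriolis parameter at 78°S:
f = 2Ω sin φ = 2 × 7.29×10⁻⁵ × sin 78° = 1.43×10⁻⁴ s⁻¹
In the Southern Hemisphere f is negative: f = −1.43×10⁻⁴ s⁻¹.
Component geostrophic relations (x east, y north):
u_g = −(1/(fρ)) ∂P/∂y,  v_g = (1/(fρ)) ∂P/∂x
u_g = −(3.4×10⁻³)/(−1.43×10⁻⁴ × 1.22) = 19.5 m/s;  v_g = (0.31×10⁻³)/(−1.43×10⁻⁴ × 1.22) = −1.78 m/s
|V_g| = √(u_g² + v_g²) = 19.6 m/s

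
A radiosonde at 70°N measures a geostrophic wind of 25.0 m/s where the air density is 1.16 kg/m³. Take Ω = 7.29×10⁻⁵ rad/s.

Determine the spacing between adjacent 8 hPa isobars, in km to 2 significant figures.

200 km

Coriolis parameter at 70°N:
f = 2Ω sin φ = 2 × 7.29×10⁻⁵ × sin 70° = 1.37×10⁻⁴ s⁻¹
Geostrophic balance rearranged: |∂P/∂n| = f ρ V_g
|∂P/∂n| = 1.37×10⁻⁴ × 1.16 × 25.0 = 3.97×10⁻³ Pa/m
Isobar spacing: Δn = ΔP/|∂P/∂n| = 800 Pa / 3.97×10⁻³ Pa/m = 201349 m ≈ 200 km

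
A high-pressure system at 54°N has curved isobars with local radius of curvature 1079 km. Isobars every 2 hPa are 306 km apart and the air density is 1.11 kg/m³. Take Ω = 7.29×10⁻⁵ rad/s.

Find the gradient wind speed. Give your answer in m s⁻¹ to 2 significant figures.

Coriolis parameter at 54°N:
f = 2Ω sin φ = 2 × 7.29×10⁻⁵ × sin 54° = 1.18×10⁻⁴ s⁻¹
Pressure gradient: |∂P/∂n| = 200 Pa / 306000 m = 6.54×10⁻⁴ Pa/m
Geostrophic speed: V_g = |∂P/∂n|/(fρ) = 6.54×10⁻⁴/(1.18×10⁻⁴ × 1.11) = 4.99 m/s
Around a high, pressure-gradient force acts outward with centrifugal, so Coriolis balances both:
fV = (1/ρ)|∂P/∂n| + V²/R  →  V² − fR·V + fR·V_g = 0
With fR = 1.18×10⁻⁴ × 1079×10³ m = 127 m/s:
V = [fR − √((fR)² − 4 fR V_g)]/2 = [127 − √(127² − 4×127×4.99)]/2 = 5.2 m/s
Supergeostrophic (V > V_g = 4.99 m/s), as expected around a high.

5.2 m s⁻¹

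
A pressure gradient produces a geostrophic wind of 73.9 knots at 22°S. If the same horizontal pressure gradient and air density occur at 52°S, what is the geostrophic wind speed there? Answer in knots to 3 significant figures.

35.1 knots

With the same pressure gradient and density, V_g ∝ 1/f ∝ 1/sin φ.
V₂ = V₁ · sin φ₁ / sin φ₂ = 73.9 × sin 22° / sin 52°
V₂ = 73.9 × 0.3746/0.7880 = 35.1 knots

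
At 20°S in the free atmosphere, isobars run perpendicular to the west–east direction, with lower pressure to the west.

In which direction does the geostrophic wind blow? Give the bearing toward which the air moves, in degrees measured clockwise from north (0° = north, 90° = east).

The pressure-gradient force points toward the west (bearing 270°).
Geostrophic balance: in the Southern Hemisphere the Coriolis force deflects motion to the left, so the geostrophic wind blows 90° to the left of the pressure-gradient force (low pressure on the right).
Rotating 270° by 90° counterclockwise gives 180° — the wind blows toward the south.

180°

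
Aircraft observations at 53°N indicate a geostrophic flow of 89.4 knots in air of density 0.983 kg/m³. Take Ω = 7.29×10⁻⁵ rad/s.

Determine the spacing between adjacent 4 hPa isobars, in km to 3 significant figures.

76.0 km

Coriolis parameter at 53°N:
f = 2Ω sin φ = 2 × 7.29×10⁻⁵ × sin 53° = 1.16×10⁻⁴ s⁻¹
Wind speed in SI: 89.4 knots = 46.0 m/s
Geostrophic balance rearranged: |∂P/∂n| = f ρ V_g
|∂P/∂n| = 1.16×10⁻⁴ × 0.983 × 46.0 = 5.26×10⁻³ Pa/m
Isobar spacing: Δn = ΔP/|∂P/∂n| = 400 Pa / 5.26×10⁻³ Pa/m = 75984 m ≈ 76.0 km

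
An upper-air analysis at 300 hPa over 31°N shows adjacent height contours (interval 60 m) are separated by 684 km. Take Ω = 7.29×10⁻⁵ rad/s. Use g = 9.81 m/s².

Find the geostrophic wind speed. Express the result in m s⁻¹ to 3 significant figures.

11.5 m s⁻¹

Coriolis parameter at 31°N:
f = 2Ω sin φ = 2 × 7.29×10⁻⁵ × sin 31° = 7.51×10⁻⁵ s⁻¹
Height gradient: |∂Z/∂n| = 60 m / 684000 m = 8.77×10⁻⁵
On a pressure surface, geostrophic balance gives V_g = (g/f)|∂Z/∂n|:
V_g = 9.81 × 8.77×10⁻⁵ / 7.51×10⁻⁵ = 11.5 m/s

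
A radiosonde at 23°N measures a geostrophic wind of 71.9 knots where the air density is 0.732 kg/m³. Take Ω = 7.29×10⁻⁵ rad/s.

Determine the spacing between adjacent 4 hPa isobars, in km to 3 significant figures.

Coriolis parameter at 23°N:
f = 2Ω sin φ = 2 × 7.29×10⁻⁵ × sin 23° = 5.70×10⁻⁵ s⁻¹
Wind speed in SI: 71.9 knots = 37.0 m/s
Geostrophic balance rearranged: |∂P/∂n| = f ρ V_g
|∂P/∂n| = 5.70×10⁻⁵ × 0.732 × 37.0 = 1.54×10⁻³ Pa/m
Isobar spacing: Δn = ΔP/|∂P/∂n| = 400 Pa / 1.54×10⁻³ Pa/m = 259326 m ≈ 259 km

259 km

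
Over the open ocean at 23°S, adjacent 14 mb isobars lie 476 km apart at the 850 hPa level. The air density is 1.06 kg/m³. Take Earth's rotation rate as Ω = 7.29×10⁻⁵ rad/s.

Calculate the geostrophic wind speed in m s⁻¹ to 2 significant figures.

49 m s⁻¹

Coriolis parameter at 23°S:
f = 2Ω sin φ = 2 × 7.29×10⁻⁵ × sin 23° = 5.70×10⁻⁵ s⁻¹
Pressure gradient: |∂P/∂n| = 1400 Pa / 476000 m = 2.94×10⁻³ Pa/m
Geostrophic balance (pressure-gradient force = Coriolis force):
V_g = (1/(fρ)) |∂P/∂n| = 2.94×10⁻³ / (5.70×10⁻⁵ × 1.06) = 48.7 m/s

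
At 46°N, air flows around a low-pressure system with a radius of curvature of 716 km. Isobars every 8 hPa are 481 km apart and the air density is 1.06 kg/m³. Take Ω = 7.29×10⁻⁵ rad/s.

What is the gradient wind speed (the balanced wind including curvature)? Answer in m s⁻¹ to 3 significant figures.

Coriolis parameter at 46°N:
f = 2Ω sin φ = 2 × 7.29×10⁻⁵ × sin 46° = 1.05×10⁻⁴ s⁻¹
Pressure gradient: |∂P/∂n| = 800 Pa / 481000 m = 1.66×10⁻³ Pa/m
Geostrophic speed: V_g = |∂P/∂n|/(fρ) = 1.66×10⁻³/(1.05×10⁻⁴ × 1.06) = 15.0 m/s
Around a low, centrifugal force acts outward with Coriolis, so pressure-gradient force balances both:
(1/ρ)|∂P/∂n| = fV + V²/R  →  V² + fR·V − fR·V_g = 0
With fR = 1.05×10⁻⁴ × 716×10³ m = 75.1 m/s:
V = [−fR + √((fR)² + 4 fR V_g)]/2 = [−75.1 + √(75.1² + 4×75.1×15)]/2 = 12.8 m/s
Subgeostrophic (V < V_g = 15 m/s), as expected around a low.

12.8 m s⁻¹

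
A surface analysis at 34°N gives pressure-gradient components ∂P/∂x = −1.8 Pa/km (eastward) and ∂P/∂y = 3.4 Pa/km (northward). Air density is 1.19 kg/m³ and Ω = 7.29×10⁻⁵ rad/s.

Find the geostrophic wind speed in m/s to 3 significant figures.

39.7 m/s

Coriolis parameter at 34°N:
f = 2Ω sin φ = 2 × 7.29×10⁻⁵ × sin 34° = 8.15×10⁻⁵ s⁻¹
Component geostrophic relations (x east, y north):
u_g = −(1/(fρ)) ∂P/∂y,  v_g = (1/(fρ)) ∂P/∂x
u_g = −(3.4×10⁻³)/(8.15×10⁻⁵ × 1.19) = −35.0 m/s;  v_g = (−1.8×10⁻³)/(8.15×10⁻⁵ × 1.19) = −18.6 m/s
|V_g| = √(u_g² + v_g²) = 39.7 m/s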